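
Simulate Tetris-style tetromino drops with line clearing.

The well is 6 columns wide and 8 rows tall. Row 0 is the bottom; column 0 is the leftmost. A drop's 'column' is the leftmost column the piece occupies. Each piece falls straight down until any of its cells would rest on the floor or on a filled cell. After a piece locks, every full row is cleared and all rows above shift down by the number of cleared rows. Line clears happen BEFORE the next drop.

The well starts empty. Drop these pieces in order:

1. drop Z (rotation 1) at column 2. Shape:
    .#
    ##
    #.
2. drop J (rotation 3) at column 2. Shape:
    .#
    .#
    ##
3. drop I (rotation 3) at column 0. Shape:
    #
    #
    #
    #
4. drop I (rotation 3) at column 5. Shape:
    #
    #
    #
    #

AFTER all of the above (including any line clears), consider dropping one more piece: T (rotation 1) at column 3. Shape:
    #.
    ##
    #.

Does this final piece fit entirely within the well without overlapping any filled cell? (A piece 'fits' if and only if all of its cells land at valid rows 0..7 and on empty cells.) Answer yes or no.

Answer: no

Derivation:
Drop 1: Z rot1 at col 2 lands with bottom-row=0; cleared 0 line(s) (total 0); column heights now [0 0 2 3 0 0], max=3
Drop 2: J rot3 at col 2 lands with bottom-row=3; cleared 0 line(s) (total 0); column heights now [0 0 4 6 0 0], max=6
Drop 3: I rot3 at col 0 lands with bottom-row=0; cleared 0 line(s) (total 0); column heights now [4 0 4 6 0 0], max=6
Drop 4: I rot3 at col 5 lands with bottom-row=0; cleared 0 line(s) (total 0); column heights now [4 0 4 6 0 4], max=6
Test piece T rot1 at col 3 (width 2): heights before test = [4 0 4 6 0 4]; fits = False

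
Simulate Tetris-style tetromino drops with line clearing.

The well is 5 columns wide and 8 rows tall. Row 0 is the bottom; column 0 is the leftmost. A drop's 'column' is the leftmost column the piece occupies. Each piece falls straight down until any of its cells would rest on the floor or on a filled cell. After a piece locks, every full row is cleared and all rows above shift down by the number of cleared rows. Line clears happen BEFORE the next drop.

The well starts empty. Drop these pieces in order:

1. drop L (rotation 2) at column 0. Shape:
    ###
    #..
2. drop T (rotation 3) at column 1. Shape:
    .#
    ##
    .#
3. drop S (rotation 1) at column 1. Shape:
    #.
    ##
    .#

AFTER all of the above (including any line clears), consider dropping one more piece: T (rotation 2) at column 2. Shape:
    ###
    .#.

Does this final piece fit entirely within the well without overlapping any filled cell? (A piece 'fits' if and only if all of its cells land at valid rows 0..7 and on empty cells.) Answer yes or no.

Drop 1: L rot2 at col 0 lands with bottom-row=0; cleared 0 line(s) (total 0); column heights now [2 2 2 0 0], max=2
Drop 2: T rot3 at col 1 lands with bottom-row=2; cleared 0 line(s) (total 0); column heights now [2 4 5 0 0], max=5
Drop 3: S rot1 at col 1 lands with bottom-row=5; cleared 0 line(s) (total 0); column heights now [2 8 7 0 0], max=8
Test piece T rot2 at col 2 (width 3): heights before test = [2 8 7 0 0]; fits = True

Answer: yes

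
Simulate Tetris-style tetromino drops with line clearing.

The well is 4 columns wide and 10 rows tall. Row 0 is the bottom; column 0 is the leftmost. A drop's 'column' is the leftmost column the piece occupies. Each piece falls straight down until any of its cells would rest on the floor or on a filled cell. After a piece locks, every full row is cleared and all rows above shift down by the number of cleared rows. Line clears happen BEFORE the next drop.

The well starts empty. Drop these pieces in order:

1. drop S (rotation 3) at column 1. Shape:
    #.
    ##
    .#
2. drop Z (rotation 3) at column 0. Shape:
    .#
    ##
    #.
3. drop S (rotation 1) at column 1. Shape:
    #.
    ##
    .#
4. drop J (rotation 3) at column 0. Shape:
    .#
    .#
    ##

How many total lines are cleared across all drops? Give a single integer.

Drop 1: S rot3 at col 1 lands with bottom-row=0; cleared 0 line(s) (total 0); column heights now [0 3 2 0], max=3
Drop 2: Z rot3 at col 0 lands with bottom-row=2; cleared 0 line(s) (total 0); column heights now [4 5 2 0], max=5
Drop 3: S rot1 at col 1 lands with bottom-row=4; cleared 0 line(s) (total 0); column heights now [4 7 6 0], max=7
Drop 4: J rot3 at col 0 lands with bottom-row=7; cleared 0 line(s) (total 0); column heights now [8 10 6 0], max=10

Answer: 0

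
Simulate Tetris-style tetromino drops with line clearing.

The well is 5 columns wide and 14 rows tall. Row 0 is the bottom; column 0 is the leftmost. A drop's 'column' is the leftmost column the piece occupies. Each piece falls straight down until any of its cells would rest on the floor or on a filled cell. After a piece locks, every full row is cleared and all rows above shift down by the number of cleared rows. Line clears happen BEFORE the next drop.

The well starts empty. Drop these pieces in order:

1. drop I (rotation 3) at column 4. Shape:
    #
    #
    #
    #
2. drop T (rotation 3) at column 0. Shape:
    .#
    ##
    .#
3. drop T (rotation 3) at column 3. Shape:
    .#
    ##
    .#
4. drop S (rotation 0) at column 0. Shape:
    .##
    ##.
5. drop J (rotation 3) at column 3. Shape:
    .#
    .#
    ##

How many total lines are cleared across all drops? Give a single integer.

Drop 1: I rot3 at col 4 lands with bottom-row=0; cleared 0 line(s) (total 0); column heights now [0 0 0 0 4], max=4
Drop 2: T rot3 at col 0 lands with bottom-row=0; cleared 0 line(s) (total 0); column heights now [2 3 0 0 4], max=4
Drop 3: T rot3 at col 3 lands with bottom-row=4; cleared 0 line(s) (total 0); column heights now [2 3 0 6 7], max=7
Drop 4: S rot0 at col 0 lands with bottom-row=3; cleared 0 line(s) (total 0); column heights now [4 5 5 6 7], max=7
Drop 5: J rot3 at col 3 lands with bottom-row=7; cleared 0 line(s) (total 0); column heights now [4 5 5 8 10], max=10

Answer: 0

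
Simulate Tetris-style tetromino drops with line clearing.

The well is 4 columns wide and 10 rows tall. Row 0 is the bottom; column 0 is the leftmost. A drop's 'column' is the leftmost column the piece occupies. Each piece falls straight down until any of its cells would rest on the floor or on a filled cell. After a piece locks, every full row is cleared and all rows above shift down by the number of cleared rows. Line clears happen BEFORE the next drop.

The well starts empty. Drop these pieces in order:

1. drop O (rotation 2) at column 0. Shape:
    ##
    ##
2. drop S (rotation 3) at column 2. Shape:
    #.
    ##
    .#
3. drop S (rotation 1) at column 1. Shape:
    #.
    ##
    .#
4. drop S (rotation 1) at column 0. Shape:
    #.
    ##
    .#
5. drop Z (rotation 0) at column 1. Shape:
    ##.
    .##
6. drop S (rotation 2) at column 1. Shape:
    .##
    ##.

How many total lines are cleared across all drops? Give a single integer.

Answer: 2

Derivation:
Drop 1: O rot2 at col 0 lands with bottom-row=0; cleared 0 line(s) (total 0); column heights now [2 2 0 0], max=2
Drop 2: S rot3 at col 2 lands with bottom-row=0; cleared 1 line(s) (total 1); column heights now [1 1 2 1], max=2
Drop 3: S rot1 at col 1 lands with bottom-row=2; cleared 0 line(s) (total 1); column heights now [1 5 4 1], max=5
Drop 4: S rot1 at col 0 lands with bottom-row=5; cleared 0 line(s) (total 1); column heights now [8 7 4 1], max=8
Drop 5: Z rot0 at col 1 lands with bottom-row=6; cleared 1 line(s) (total 2); column heights now [7 7 7 1], max=7
Drop 6: S rot2 at col 1 lands with bottom-row=7; cleared 0 line(s) (total 2); column heights now [7 8 9 9], max=9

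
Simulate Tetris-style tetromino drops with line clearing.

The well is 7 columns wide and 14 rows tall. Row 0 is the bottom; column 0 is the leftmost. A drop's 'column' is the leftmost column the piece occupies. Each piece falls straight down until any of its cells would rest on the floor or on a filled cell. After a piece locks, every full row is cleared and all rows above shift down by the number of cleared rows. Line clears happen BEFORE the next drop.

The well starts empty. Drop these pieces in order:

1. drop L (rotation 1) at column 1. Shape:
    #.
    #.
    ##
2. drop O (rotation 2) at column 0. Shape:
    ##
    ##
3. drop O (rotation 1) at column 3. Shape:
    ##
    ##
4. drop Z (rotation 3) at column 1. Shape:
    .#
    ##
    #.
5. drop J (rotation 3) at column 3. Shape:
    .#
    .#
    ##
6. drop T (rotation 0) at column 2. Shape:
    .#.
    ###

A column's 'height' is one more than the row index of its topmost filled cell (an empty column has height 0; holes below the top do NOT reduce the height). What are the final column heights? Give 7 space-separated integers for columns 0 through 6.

Answer: 5 7 9 10 9 0 0

Derivation:
Drop 1: L rot1 at col 1 lands with bottom-row=0; cleared 0 line(s) (total 0); column heights now [0 3 1 0 0 0 0], max=3
Drop 2: O rot2 at col 0 lands with bottom-row=3; cleared 0 line(s) (total 0); column heights now [5 5 1 0 0 0 0], max=5
Drop 3: O rot1 at col 3 lands with bottom-row=0; cleared 0 line(s) (total 0); column heights now [5 5 1 2 2 0 0], max=5
Drop 4: Z rot3 at col 1 lands with bottom-row=5; cleared 0 line(s) (total 0); column heights now [5 7 8 2 2 0 0], max=8
Drop 5: J rot3 at col 3 lands with bottom-row=2; cleared 0 line(s) (total 0); column heights now [5 7 8 3 5 0 0], max=8
Drop 6: T rot0 at col 2 lands with bottom-row=8; cleared 0 line(s) (total 0); column heights now [5 7 9 10 9 0 0], max=10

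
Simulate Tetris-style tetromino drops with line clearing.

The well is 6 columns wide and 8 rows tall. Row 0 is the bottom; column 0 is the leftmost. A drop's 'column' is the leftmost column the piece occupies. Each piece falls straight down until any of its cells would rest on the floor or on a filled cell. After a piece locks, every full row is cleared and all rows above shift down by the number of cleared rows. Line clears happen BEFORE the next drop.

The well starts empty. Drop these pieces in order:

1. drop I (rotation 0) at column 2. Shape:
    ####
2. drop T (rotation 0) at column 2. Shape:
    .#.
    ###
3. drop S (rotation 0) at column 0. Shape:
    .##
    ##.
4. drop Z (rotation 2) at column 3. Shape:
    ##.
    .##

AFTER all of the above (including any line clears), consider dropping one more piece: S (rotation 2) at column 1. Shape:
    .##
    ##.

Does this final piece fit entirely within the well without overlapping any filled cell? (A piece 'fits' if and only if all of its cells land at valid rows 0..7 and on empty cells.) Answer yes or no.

Drop 1: I rot0 at col 2 lands with bottom-row=0; cleared 0 line(s) (total 0); column heights now [0 0 1 1 1 1], max=1
Drop 2: T rot0 at col 2 lands with bottom-row=1; cleared 0 line(s) (total 0); column heights now [0 0 2 3 2 1], max=3
Drop 3: S rot0 at col 0 lands with bottom-row=1; cleared 0 line(s) (total 0); column heights now [2 3 3 3 2 1], max=3
Drop 4: Z rot2 at col 3 lands with bottom-row=2; cleared 0 line(s) (total 0); column heights now [2 3 3 4 4 3], max=4
Test piece S rot2 at col 1 (width 3): heights before test = [2 3 3 4 4 3]; fits = True

Answer: yes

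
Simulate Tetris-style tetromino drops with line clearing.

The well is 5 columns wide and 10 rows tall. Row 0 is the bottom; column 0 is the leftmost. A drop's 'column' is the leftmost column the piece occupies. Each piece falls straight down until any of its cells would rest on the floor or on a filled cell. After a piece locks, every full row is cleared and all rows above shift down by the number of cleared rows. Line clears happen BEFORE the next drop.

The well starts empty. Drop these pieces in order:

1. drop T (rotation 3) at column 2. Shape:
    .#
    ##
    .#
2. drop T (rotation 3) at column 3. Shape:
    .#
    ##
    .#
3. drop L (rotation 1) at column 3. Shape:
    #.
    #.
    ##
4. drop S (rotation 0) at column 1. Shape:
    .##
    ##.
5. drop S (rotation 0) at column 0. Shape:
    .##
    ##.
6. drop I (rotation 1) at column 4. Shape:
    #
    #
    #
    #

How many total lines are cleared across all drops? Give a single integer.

Drop 1: T rot3 at col 2 lands with bottom-row=0; cleared 0 line(s) (total 0); column heights now [0 0 2 3 0], max=3
Drop 2: T rot3 at col 3 lands with bottom-row=2; cleared 0 line(s) (total 0); column heights now [0 0 2 4 5], max=5
Drop 3: L rot1 at col 3 lands with bottom-row=5; cleared 0 line(s) (total 0); column heights now [0 0 2 8 6], max=8
Drop 4: S rot0 at col 1 lands with bottom-row=7; cleared 0 line(s) (total 0); column heights now [0 8 9 9 6], max=9
Drop 5: S rot0 at col 0 lands with bottom-row=8; cleared 0 line(s) (total 0); column heights now [9 10 10 9 6], max=10
Drop 6: I rot1 at col 4 lands with bottom-row=6; cleared 1 line(s) (total 1); column heights now [0 9 9 8 9], max=9

Answer: 1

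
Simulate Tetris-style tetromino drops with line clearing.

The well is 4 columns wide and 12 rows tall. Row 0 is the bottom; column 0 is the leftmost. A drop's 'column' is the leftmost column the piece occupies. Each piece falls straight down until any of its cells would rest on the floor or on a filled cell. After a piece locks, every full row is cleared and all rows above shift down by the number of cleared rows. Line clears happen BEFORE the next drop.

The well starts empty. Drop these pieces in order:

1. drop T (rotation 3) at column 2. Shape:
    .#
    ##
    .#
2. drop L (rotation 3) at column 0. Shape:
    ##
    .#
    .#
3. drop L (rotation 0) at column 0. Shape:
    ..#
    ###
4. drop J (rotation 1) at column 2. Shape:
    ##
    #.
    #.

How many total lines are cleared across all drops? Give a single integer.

Drop 1: T rot3 at col 2 lands with bottom-row=0; cleared 0 line(s) (total 0); column heights now [0 0 2 3], max=3
Drop 2: L rot3 at col 0 lands with bottom-row=0; cleared 0 line(s) (total 0); column heights now [3 3 2 3], max=3
Drop 3: L rot0 at col 0 lands with bottom-row=3; cleared 0 line(s) (total 0); column heights now [4 4 5 3], max=5
Drop 4: J rot1 at col 2 lands with bottom-row=5; cleared 0 line(s) (total 0); column heights now [4 4 8 8], max=8

Answer: 0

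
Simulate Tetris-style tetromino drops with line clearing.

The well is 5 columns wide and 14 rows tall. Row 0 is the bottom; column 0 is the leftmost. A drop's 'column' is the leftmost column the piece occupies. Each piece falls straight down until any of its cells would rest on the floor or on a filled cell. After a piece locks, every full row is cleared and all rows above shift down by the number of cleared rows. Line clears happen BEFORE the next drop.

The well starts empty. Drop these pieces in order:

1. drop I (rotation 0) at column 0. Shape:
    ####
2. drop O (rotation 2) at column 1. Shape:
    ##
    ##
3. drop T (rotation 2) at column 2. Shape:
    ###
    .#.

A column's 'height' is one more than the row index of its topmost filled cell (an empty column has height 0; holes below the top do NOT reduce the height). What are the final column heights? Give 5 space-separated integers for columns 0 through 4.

Answer: 1 3 4 4 4

Derivation:
Drop 1: I rot0 at col 0 lands with bottom-row=0; cleared 0 line(s) (total 0); column heights now [1 1 1 1 0], max=1
Drop 2: O rot2 at col 1 lands with bottom-row=1; cleared 0 line(s) (total 0); column heights now [1 3 3 1 0], max=3
Drop 3: T rot2 at col 2 lands with bottom-row=2; cleared 0 line(s) (total 0); column heights now [1 3 4 4 4], max=4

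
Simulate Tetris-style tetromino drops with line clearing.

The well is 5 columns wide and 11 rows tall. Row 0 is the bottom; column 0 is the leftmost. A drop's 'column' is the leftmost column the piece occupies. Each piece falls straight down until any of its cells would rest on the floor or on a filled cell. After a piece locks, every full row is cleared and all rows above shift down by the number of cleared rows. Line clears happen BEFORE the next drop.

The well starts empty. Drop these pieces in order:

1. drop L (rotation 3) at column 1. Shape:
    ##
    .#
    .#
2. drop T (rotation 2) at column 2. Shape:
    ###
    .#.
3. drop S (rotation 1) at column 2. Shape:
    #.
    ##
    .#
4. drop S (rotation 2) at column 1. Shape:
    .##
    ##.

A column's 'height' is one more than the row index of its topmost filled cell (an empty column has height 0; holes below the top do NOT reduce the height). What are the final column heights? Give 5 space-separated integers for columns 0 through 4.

Drop 1: L rot3 at col 1 lands with bottom-row=0; cleared 0 line(s) (total 0); column heights now [0 3 3 0 0], max=3
Drop 2: T rot2 at col 2 lands with bottom-row=2; cleared 0 line(s) (total 0); column heights now [0 3 4 4 4], max=4
Drop 3: S rot1 at col 2 lands with bottom-row=4; cleared 0 line(s) (total 0); column heights now [0 3 7 6 4], max=7
Drop 4: S rot2 at col 1 lands with bottom-row=7; cleared 0 line(s) (total 0); column heights now [0 8 9 9 4], max=9

Answer: 0 8 9 9 4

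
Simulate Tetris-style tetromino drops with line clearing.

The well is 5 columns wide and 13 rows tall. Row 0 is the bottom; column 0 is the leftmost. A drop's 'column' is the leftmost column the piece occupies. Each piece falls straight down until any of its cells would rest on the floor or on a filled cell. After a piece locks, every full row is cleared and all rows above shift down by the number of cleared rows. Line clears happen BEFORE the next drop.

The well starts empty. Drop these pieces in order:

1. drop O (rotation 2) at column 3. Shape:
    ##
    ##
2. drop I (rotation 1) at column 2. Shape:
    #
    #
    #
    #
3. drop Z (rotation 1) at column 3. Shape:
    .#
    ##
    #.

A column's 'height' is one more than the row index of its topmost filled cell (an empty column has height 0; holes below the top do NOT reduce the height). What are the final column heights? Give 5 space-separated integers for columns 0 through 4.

Answer: 0 0 4 4 5

Derivation:
Drop 1: O rot2 at col 3 lands with bottom-row=0; cleared 0 line(s) (total 0); column heights now [0 0 0 2 2], max=2
Drop 2: I rot1 at col 2 lands with bottom-row=0; cleared 0 line(s) (total 0); column heights now [0 0 4 2 2], max=4
Drop 3: Z rot1 at col 3 lands with bottom-row=2; cleared 0 line(s) (total 0); column heights now [0 0 4 4 5], max=5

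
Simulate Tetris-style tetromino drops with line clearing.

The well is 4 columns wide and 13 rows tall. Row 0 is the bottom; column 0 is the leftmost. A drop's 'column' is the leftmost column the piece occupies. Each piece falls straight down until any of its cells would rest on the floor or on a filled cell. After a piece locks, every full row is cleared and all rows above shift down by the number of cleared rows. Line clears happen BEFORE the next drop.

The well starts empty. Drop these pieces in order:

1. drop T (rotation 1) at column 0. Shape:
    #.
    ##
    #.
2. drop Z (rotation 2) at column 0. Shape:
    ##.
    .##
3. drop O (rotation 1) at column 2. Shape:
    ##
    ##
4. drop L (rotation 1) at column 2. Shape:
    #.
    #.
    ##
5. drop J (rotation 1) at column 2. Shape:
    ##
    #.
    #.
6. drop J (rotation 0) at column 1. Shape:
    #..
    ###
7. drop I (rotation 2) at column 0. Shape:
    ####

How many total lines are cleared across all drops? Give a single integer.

Drop 1: T rot1 at col 0 lands with bottom-row=0; cleared 0 line(s) (total 0); column heights now [3 2 0 0], max=3
Drop 2: Z rot2 at col 0 lands with bottom-row=2; cleared 0 line(s) (total 0); column heights now [4 4 3 0], max=4
Drop 3: O rot1 at col 2 lands with bottom-row=3; cleared 1 line(s) (total 1); column heights now [3 3 4 4], max=4
Drop 4: L rot1 at col 2 lands with bottom-row=4; cleared 0 line(s) (total 1); column heights now [3 3 7 5], max=7
Drop 5: J rot1 at col 2 lands with bottom-row=7; cleared 0 line(s) (total 1); column heights now [3 3 10 10], max=10
Drop 6: J rot0 at col 1 lands with bottom-row=10; cleared 0 line(s) (total 1); column heights now [3 12 11 11], max=12
Drop 7: I rot2 at col 0 lands with bottom-row=12; cleared 1 line(s) (total 2); column heights now [3 12 11 11], max=12

Answer: 2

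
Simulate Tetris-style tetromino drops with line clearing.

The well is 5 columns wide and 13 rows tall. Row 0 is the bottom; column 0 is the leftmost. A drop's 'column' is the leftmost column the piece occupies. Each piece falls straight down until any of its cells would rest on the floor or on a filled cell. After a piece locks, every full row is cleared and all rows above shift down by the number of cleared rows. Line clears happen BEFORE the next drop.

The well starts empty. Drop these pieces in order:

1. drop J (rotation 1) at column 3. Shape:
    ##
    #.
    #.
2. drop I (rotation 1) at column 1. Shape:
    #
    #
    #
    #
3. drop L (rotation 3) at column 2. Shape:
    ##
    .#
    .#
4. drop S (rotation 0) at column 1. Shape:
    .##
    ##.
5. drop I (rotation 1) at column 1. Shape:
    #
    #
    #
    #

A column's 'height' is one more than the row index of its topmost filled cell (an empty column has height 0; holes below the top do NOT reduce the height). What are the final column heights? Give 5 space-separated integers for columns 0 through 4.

Answer: 0 11 8 8 3

Derivation:
Drop 1: J rot1 at col 3 lands with bottom-row=0; cleared 0 line(s) (total 0); column heights now [0 0 0 3 3], max=3
Drop 2: I rot1 at col 1 lands with bottom-row=0; cleared 0 line(s) (total 0); column heights now [0 4 0 3 3], max=4
Drop 3: L rot3 at col 2 lands with bottom-row=3; cleared 0 line(s) (total 0); column heights now [0 4 6 6 3], max=6
Drop 4: S rot0 at col 1 lands with bottom-row=6; cleared 0 line(s) (total 0); column heights now [0 7 8 8 3], max=8
Drop 5: I rot1 at col 1 lands with bottom-row=7; cleared 0 line(s) (total 0); column heights now [0 11 8 8 3], max=11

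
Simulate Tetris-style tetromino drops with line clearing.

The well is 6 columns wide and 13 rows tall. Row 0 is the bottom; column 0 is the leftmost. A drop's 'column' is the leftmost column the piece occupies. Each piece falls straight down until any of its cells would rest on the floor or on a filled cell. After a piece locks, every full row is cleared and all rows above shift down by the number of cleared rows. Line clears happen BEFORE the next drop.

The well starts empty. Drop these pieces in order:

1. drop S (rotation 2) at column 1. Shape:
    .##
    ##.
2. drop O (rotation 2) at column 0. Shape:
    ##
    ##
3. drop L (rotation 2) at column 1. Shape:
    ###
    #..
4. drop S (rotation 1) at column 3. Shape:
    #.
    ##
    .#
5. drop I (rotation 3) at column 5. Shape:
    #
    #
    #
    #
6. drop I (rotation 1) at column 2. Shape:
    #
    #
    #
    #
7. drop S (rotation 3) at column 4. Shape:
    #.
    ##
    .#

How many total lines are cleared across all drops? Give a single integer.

Answer: 0

Derivation:
Drop 1: S rot2 at col 1 lands with bottom-row=0; cleared 0 line(s) (total 0); column heights now [0 1 2 2 0 0], max=2
Drop 2: O rot2 at col 0 lands with bottom-row=1; cleared 0 line(s) (total 0); column heights now [3 3 2 2 0 0], max=3
Drop 3: L rot2 at col 1 lands with bottom-row=3; cleared 0 line(s) (total 0); column heights now [3 5 5 5 0 0], max=5
Drop 4: S rot1 at col 3 lands with bottom-row=4; cleared 0 line(s) (total 0); column heights now [3 5 5 7 6 0], max=7
Drop 5: I rot3 at col 5 lands with bottom-row=0; cleared 0 line(s) (total 0); column heights now [3 5 5 7 6 4], max=7
Drop 6: I rot1 at col 2 lands with bottom-row=5; cleared 0 line(s) (total 0); column heights now [3 5 9 7 6 4], max=9
Drop 7: S rot3 at col 4 lands with bottom-row=5; cleared 0 line(s) (total 0); column heights now [3 5 9 7 8 7], max=9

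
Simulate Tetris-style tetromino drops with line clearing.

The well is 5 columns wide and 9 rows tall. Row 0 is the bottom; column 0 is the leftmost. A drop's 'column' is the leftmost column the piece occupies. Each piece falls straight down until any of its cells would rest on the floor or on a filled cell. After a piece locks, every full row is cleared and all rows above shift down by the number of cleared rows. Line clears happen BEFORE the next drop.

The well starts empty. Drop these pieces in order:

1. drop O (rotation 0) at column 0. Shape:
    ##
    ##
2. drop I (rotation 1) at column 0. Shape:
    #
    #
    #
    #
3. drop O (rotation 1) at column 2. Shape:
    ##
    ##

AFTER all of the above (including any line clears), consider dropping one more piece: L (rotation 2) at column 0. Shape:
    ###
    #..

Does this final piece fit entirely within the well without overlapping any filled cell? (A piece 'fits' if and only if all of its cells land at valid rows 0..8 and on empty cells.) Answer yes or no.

Drop 1: O rot0 at col 0 lands with bottom-row=0; cleared 0 line(s) (total 0); column heights now [2 2 0 0 0], max=2
Drop 2: I rot1 at col 0 lands with bottom-row=2; cleared 0 line(s) (total 0); column heights now [6 2 0 0 0], max=6
Drop 3: O rot1 at col 2 lands with bottom-row=0; cleared 0 line(s) (total 0); column heights now [6 2 2 2 0], max=6
Test piece L rot2 at col 0 (width 3): heights before test = [6 2 2 2 0]; fits = True

Answer: yes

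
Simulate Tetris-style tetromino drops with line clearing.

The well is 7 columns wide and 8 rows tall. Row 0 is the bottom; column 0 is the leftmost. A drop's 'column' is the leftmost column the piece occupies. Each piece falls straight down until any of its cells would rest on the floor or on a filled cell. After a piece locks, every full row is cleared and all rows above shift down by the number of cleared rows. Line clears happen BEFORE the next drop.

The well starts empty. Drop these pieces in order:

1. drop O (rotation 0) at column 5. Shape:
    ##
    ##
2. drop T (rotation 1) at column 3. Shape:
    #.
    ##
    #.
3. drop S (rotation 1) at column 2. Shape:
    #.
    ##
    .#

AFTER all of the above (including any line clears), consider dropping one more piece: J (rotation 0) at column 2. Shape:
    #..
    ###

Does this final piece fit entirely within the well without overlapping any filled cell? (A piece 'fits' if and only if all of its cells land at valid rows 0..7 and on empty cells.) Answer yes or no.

Drop 1: O rot0 at col 5 lands with bottom-row=0; cleared 0 line(s) (total 0); column heights now [0 0 0 0 0 2 2], max=2
Drop 2: T rot1 at col 3 lands with bottom-row=0; cleared 0 line(s) (total 0); column heights now [0 0 0 3 2 2 2], max=3
Drop 3: S rot1 at col 2 lands with bottom-row=3; cleared 0 line(s) (total 0); column heights now [0 0 6 5 2 2 2], max=6
Test piece J rot0 at col 2 (width 3): heights before test = [0 0 6 5 2 2 2]; fits = True

Answer: yes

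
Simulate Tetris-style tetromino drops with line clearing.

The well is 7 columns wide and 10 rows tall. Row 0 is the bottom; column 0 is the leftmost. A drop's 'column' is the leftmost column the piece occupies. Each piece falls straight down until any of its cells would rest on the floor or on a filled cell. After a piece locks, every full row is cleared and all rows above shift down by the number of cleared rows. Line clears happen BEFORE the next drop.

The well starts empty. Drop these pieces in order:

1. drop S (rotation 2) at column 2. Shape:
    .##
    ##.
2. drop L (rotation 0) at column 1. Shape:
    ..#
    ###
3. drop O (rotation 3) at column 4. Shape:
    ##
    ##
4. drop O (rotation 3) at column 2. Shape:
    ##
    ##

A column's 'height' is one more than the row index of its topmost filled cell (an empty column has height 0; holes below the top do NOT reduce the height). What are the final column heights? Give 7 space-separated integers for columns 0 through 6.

Drop 1: S rot2 at col 2 lands with bottom-row=0; cleared 0 line(s) (total 0); column heights now [0 0 1 2 2 0 0], max=2
Drop 2: L rot0 at col 1 lands with bottom-row=2; cleared 0 line(s) (total 0); column heights now [0 3 3 4 2 0 0], max=4
Drop 3: O rot3 at col 4 lands with bottom-row=2; cleared 0 line(s) (total 0); column heights now [0 3 3 4 4 4 0], max=4
Drop 4: O rot3 at col 2 lands with bottom-row=4; cleared 0 line(s) (total 0); column heights now [0 3 6 6 4 4 0], max=6

Answer: 0 3 6 6 4 4 0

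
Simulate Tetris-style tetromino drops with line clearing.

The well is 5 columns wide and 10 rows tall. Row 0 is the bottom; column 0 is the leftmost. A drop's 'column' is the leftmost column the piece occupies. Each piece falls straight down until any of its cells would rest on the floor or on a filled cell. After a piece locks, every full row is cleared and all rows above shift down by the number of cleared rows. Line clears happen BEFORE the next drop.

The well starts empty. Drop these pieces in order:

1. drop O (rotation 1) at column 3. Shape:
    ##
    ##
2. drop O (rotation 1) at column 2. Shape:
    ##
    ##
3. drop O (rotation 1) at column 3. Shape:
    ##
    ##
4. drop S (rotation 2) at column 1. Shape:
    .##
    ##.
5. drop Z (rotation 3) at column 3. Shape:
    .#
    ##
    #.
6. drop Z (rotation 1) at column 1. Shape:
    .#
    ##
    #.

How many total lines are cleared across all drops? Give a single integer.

Answer: 0

Derivation:
Drop 1: O rot1 at col 3 lands with bottom-row=0; cleared 0 line(s) (total 0); column heights now [0 0 0 2 2], max=2
Drop 2: O rot1 at col 2 lands with bottom-row=2; cleared 0 line(s) (total 0); column heights now [0 0 4 4 2], max=4
Drop 3: O rot1 at col 3 lands with bottom-row=4; cleared 0 line(s) (total 0); column heights now [0 0 4 6 6], max=6
Drop 4: S rot2 at col 1 lands with bottom-row=5; cleared 0 line(s) (total 0); column heights now [0 6 7 7 6], max=7
Drop 5: Z rot3 at col 3 lands with bottom-row=7; cleared 0 line(s) (total 0); column heights now [0 6 7 9 10], max=10
Drop 6: Z rot1 at col 1 lands with bottom-row=6; cleared 0 line(s) (total 0); column heights now [0 8 9 9 10], max=10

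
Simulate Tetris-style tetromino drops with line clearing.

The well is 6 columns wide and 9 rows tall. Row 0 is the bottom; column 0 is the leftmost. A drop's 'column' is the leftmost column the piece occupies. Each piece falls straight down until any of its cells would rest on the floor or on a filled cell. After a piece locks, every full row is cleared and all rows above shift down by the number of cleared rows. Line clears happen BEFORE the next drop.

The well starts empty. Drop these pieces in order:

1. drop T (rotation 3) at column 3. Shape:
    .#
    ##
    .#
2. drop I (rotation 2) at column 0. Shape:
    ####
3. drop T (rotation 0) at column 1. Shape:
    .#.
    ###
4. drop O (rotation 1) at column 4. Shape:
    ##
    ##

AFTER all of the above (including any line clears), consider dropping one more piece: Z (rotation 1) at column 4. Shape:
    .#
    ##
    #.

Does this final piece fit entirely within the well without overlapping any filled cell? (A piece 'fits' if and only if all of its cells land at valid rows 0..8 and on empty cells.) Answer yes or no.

Answer: yes

Derivation:
Drop 1: T rot3 at col 3 lands with bottom-row=0; cleared 0 line(s) (total 0); column heights now [0 0 0 2 3 0], max=3
Drop 2: I rot2 at col 0 lands with bottom-row=2; cleared 0 line(s) (total 0); column heights now [3 3 3 3 3 0], max=3
Drop 3: T rot0 at col 1 lands with bottom-row=3; cleared 0 line(s) (total 0); column heights now [3 4 5 4 3 0], max=5
Drop 4: O rot1 at col 4 lands with bottom-row=3; cleared 0 line(s) (total 0); column heights now [3 4 5 4 5 5], max=5
Test piece Z rot1 at col 4 (width 2): heights before test = [3 4 5 4 5 5]; fits = True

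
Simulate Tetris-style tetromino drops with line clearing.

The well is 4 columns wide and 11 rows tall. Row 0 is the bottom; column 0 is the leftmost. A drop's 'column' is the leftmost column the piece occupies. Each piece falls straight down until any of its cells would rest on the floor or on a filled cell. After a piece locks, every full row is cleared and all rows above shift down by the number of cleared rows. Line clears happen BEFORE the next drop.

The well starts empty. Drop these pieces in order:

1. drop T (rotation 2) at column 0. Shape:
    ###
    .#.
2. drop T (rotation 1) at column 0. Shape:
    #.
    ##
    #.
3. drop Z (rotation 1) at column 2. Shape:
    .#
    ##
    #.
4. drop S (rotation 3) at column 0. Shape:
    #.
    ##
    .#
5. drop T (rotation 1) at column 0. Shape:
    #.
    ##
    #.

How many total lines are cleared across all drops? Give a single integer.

Drop 1: T rot2 at col 0 lands with bottom-row=0; cleared 0 line(s) (total 0); column heights now [2 2 2 0], max=2
Drop 2: T rot1 at col 0 lands with bottom-row=2; cleared 0 line(s) (total 0); column heights now [5 4 2 0], max=5
Drop 3: Z rot1 at col 2 lands with bottom-row=2; cleared 1 line(s) (total 1); column heights now [4 2 3 4], max=4
Drop 4: S rot3 at col 0 lands with bottom-row=3; cleared 0 line(s) (total 1); column heights now [6 5 3 4], max=6
Drop 5: T rot1 at col 0 lands with bottom-row=6; cleared 0 line(s) (total 1); column heights now [9 8 3 4], max=9

Answer: 1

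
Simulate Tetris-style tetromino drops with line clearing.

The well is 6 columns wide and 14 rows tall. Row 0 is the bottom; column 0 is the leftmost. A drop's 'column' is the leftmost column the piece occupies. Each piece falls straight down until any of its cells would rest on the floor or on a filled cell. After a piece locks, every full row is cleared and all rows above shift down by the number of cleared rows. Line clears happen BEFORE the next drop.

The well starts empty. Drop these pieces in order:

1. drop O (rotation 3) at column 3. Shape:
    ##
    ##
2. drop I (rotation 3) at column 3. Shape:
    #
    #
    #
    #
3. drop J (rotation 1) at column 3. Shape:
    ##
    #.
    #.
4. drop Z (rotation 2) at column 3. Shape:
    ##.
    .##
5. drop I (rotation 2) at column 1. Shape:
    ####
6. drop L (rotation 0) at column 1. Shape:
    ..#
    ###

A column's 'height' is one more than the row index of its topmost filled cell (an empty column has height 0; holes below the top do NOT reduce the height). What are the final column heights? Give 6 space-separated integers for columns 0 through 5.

Drop 1: O rot3 at col 3 lands with bottom-row=0; cleared 0 line(s) (total 0); column heights now [0 0 0 2 2 0], max=2
Drop 2: I rot3 at col 3 lands with bottom-row=2; cleared 0 line(s) (total 0); column heights now [0 0 0 6 2 0], max=6
Drop 3: J rot1 at col 3 lands with bottom-row=6; cleared 0 line(s) (total 0); column heights now [0 0 0 9 9 0], max=9
Drop 4: Z rot2 at col 3 lands with bottom-row=9; cleared 0 line(s) (total 0); column heights now [0 0 0 11 11 10], max=11
Drop 5: I rot2 at col 1 lands with bottom-row=11; cleared 0 line(s) (total 0); column heights now [0 12 12 12 12 10], max=12
Drop 6: L rot0 at col 1 lands with bottom-row=12; cleared 0 line(s) (total 0); column heights now [0 13 13 14 12 10], max=14

Answer: 0 13 13 14 12 10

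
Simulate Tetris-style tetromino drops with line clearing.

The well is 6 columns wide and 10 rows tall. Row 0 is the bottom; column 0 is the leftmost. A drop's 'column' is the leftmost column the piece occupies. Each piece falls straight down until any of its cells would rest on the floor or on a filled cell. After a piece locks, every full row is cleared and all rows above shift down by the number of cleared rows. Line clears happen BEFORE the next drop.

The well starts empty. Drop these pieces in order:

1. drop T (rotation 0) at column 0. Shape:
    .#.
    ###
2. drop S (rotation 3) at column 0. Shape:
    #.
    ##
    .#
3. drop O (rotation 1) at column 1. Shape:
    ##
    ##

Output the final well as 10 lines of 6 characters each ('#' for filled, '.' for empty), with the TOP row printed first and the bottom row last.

Drop 1: T rot0 at col 0 lands with bottom-row=0; cleared 0 line(s) (total 0); column heights now [1 2 1 0 0 0], max=2
Drop 2: S rot3 at col 0 lands with bottom-row=2; cleared 0 line(s) (total 0); column heights now [5 4 1 0 0 0], max=5
Drop 3: O rot1 at col 1 lands with bottom-row=4; cleared 0 line(s) (total 0); column heights now [5 6 6 0 0 0], max=6

Answer: ......
......
......
......
.##...
###...
##....
.#....
.#....
###...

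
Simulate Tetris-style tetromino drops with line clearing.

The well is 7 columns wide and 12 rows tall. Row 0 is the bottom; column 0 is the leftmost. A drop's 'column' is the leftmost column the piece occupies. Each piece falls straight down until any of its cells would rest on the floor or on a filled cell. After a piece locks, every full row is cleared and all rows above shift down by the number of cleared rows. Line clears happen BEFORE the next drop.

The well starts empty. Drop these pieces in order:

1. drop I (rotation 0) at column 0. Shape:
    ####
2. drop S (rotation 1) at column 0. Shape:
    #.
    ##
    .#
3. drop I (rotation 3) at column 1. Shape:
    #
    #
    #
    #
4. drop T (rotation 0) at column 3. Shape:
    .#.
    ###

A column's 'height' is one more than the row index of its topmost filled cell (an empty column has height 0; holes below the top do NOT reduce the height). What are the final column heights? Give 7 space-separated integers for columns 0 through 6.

Answer: 4 7 1 2 3 2 0

Derivation:
Drop 1: I rot0 at col 0 lands with bottom-row=0; cleared 0 line(s) (total 0); column heights now [1 1 1 1 0 0 0], max=1
Drop 2: S rot1 at col 0 lands with bottom-row=1; cleared 0 line(s) (total 0); column heights now [4 3 1 1 0 0 0], max=4
Drop 3: I rot3 at col 1 lands with bottom-row=3; cleared 0 line(s) (total 0); column heights now [4 7 1 1 0 0 0], max=7
Drop 4: T rot0 at col 3 lands with bottom-row=1; cleared 0 line(s) (total 0); column heights now [4 7 1 2 3 2 0], max=7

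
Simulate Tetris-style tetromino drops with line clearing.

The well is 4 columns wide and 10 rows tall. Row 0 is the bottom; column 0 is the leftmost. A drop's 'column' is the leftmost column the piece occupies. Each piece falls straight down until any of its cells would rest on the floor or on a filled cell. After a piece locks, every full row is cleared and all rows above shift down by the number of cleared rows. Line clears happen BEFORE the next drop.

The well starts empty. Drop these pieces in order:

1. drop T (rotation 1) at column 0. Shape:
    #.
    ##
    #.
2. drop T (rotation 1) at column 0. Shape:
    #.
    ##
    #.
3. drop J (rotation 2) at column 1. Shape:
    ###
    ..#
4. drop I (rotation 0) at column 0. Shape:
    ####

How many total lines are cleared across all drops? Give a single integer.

Answer: 2

Derivation:
Drop 1: T rot1 at col 0 lands with bottom-row=0; cleared 0 line(s) (total 0); column heights now [3 2 0 0], max=3
Drop 2: T rot1 at col 0 lands with bottom-row=3; cleared 0 line(s) (total 0); column heights now [6 5 0 0], max=6
Drop 3: J rot2 at col 1 lands with bottom-row=4; cleared 1 line(s) (total 1); column heights now [5 5 0 5], max=5
Drop 4: I rot0 at col 0 lands with bottom-row=5; cleared 1 line(s) (total 2); column heights now [5 5 0 5], max=5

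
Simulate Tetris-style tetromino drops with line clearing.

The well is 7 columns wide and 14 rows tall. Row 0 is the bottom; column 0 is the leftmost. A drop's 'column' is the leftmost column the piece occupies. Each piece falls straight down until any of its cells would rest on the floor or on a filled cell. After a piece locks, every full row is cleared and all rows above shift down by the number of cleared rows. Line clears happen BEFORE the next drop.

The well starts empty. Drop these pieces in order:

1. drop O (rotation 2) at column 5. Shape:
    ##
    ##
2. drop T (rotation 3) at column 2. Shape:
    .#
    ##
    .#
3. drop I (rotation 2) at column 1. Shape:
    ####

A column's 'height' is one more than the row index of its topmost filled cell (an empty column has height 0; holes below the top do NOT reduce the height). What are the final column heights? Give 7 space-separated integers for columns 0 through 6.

Answer: 0 4 4 4 4 2 2

Derivation:
Drop 1: O rot2 at col 5 lands with bottom-row=0; cleared 0 line(s) (total 0); column heights now [0 0 0 0 0 2 2], max=2
Drop 2: T rot3 at col 2 lands with bottom-row=0; cleared 0 line(s) (total 0); column heights now [0 0 2 3 0 2 2], max=3
Drop 3: I rot2 at col 1 lands with bottom-row=3; cleared 0 line(s) (total 0); column heights now [0 4 4 4 4 2 2], max=4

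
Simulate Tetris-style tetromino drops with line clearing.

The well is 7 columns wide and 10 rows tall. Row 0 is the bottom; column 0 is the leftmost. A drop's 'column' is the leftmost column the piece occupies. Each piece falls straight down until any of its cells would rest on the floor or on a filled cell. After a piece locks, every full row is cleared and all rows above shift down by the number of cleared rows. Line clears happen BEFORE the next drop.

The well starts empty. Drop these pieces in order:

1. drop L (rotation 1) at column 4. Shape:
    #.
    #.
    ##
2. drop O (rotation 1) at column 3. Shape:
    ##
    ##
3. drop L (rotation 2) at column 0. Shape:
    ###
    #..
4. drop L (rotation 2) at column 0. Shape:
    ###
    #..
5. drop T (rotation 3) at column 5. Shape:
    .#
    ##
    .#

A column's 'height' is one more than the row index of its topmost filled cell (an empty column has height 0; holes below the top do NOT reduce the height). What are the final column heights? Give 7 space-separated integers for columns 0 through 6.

Drop 1: L rot1 at col 4 lands with bottom-row=0; cleared 0 line(s) (total 0); column heights now [0 0 0 0 3 1 0], max=3
Drop 2: O rot1 at col 3 lands with bottom-row=3; cleared 0 line(s) (total 0); column heights now [0 0 0 5 5 1 0], max=5
Drop 3: L rot2 at col 0 lands with bottom-row=0; cleared 0 line(s) (total 0); column heights now [2 2 2 5 5 1 0], max=5
Drop 4: L rot2 at col 0 lands with bottom-row=2; cleared 0 line(s) (total 0); column heights now [4 4 4 5 5 1 0], max=5
Drop 5: T rot3 at col 5 lands with bottom-row=0; cleared 0 line(s) (total 0); column heights now [4 4 4 5 5 2 3], max=5

Answer: 4 4 4 5 5 2 3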